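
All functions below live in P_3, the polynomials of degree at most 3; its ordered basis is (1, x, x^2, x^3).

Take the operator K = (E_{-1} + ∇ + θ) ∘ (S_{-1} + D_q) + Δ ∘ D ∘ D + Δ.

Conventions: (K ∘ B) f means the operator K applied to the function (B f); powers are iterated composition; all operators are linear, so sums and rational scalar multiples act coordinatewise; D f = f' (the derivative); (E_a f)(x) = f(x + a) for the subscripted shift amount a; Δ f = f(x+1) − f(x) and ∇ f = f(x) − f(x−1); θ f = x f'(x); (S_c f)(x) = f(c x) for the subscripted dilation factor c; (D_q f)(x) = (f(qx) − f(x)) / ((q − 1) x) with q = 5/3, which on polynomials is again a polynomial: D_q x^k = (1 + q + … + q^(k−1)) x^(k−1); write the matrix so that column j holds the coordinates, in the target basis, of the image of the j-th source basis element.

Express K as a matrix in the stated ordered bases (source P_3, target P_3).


the matrix is [[1, 2, 1, 7]; [0, -2, 22/3, 3]; [0, 0, 3, 58/3]; [0, 0, 0, -4]] (rows listed top to bottom)

image of 1: 1
image of x: -2x + 2
image of x^2: 3x^2 + (22/3)x + 1
image of x^3: -4x^3 + (58/3)x^2 + 3x + 7
each image's coordinates form column j of the matrix


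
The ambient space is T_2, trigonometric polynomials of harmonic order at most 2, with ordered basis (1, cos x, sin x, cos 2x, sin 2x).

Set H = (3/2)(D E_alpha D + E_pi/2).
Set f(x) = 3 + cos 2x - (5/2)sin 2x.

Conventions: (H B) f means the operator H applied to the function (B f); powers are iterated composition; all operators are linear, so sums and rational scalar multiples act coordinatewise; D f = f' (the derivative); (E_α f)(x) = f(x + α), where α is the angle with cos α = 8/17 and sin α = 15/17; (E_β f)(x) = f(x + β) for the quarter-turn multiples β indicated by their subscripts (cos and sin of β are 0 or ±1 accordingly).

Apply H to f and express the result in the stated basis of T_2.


D f = -5cos 2x - 2sin 2x
E_alpha D f = (325/289)cos 2x + (1522/289)sin 2x
D E_alpha D f = (3044/289)cos 2x - (650/289)sin 2x
E_pi/2 f = 3 - cos 2x + (5/2)sin 2x
(D E_alpha D + E_pi/2) f = 3 + (2755/289)cos 2x + (145/578)sin 2x
((3/2)(D E_alpha D + E_pi/2)) f = 9/2 + (8265/578)cos 2x + (435/1156)sin 2x

g(x) = 9/2 + (8265/578)cos 2x + (435/1156)sin 2x


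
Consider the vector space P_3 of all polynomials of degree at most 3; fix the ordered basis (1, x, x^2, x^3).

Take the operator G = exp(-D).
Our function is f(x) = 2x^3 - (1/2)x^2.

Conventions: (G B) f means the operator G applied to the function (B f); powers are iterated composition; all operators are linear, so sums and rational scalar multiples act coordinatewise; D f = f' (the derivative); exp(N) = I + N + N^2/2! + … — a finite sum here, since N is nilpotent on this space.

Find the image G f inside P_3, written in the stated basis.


order-1 term: -6x^2 + x
order-2 term: 6x - 1/2
order-3 term: -2
the series for exp(-D) f terminates at order 3
exp(-D) f = 2x^3 - (13/2)x^2 + 7x - 5/2

the image equals g(x) = 2x^3 - (13/2)x^2 + 7x - 5/2


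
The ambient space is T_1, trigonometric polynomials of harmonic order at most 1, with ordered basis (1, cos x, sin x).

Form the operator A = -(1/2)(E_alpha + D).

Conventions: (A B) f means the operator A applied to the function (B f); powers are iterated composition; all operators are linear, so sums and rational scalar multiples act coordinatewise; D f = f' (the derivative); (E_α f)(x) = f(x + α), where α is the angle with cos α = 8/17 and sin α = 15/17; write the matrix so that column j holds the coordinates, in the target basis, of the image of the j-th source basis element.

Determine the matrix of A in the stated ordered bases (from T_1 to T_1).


image of 1: -1/2
image of cos x: -(4/17)cos x + (16/17)sin x
image of sin x: -(16/17)cos x - (4/17)sin x
each image's coordinates form column j of the matrix

the matrix is [[-1/2, 0, 0]; [0, -4/17, -16/17]; [0, 16/17, -4/17]] (rows listed top to bottom)


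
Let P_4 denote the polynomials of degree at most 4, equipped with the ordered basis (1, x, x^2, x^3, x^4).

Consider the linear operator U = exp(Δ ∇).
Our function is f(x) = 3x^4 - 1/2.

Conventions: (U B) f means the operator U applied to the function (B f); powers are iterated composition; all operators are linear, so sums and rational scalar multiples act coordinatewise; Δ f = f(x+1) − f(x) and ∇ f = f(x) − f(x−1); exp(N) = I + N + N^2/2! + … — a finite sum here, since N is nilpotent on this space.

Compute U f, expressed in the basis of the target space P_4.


order-1 term: 36x^2 + 6
order-2 term: 36
the series for exp(Δ ∇) f terminates at order 2
exp(Δ ∇) f = 3x^4 + 36x^2 + 83/2

g(x) = 3x^4 + 36x^2 + 83/2


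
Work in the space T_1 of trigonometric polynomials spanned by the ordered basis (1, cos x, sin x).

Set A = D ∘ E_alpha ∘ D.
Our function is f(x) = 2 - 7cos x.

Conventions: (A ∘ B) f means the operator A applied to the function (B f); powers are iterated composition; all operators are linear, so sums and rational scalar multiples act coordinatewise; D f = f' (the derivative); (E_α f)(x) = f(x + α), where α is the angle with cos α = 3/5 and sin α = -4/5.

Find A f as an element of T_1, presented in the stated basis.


D f = 7sin x
E_alpha D f = -(28/5)cos x + (21/5)sin x
D E_alpha D f = (21/5)cos x + (28/5)sin x

the image equals g(x) = (21/5)cos x + (28/5)sin x


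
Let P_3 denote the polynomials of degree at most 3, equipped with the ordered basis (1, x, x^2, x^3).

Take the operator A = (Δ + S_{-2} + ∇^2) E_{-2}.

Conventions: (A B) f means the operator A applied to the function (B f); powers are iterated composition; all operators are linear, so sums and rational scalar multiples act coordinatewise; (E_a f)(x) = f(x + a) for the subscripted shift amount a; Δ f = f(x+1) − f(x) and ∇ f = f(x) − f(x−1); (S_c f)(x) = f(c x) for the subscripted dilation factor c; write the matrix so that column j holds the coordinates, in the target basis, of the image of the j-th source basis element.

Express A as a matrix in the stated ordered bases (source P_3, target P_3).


the matrix is [[1, -1, 3, -19]; [0, -2, 10, -27]; [0, 0, 4, -21]; [0, 0, 0, -8]] (rows listed top to bottom)

image of 1: 1
image of x: -2x - 1
image of x^2: 4x^2 + 10x + 3
image of x^3: -8x^3 - 21x^2 - 27x - 19
each image's coordinates form column j of the matrix


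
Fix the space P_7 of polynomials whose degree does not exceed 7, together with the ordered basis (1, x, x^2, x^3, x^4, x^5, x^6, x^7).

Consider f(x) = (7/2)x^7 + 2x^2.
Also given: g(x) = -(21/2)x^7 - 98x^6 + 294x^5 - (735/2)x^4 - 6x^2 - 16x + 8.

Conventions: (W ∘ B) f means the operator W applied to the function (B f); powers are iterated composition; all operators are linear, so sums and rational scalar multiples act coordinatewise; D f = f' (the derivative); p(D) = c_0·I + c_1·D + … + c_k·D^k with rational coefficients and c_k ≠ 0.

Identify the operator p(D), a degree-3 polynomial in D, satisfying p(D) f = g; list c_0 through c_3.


D^0 f = (7/2)x^7 + 2x^2
D^1 f = (49/2)x^6 + 4x
D^2 f = 147x^5 + 4
D^3 f = 735x^4
matching coefficients of g against c_0 f + c_1 Df + … from the top degree down determines the c_i
solution: c_0 = -3, c_1 = -4, c_2 = 2, c_3 = -1/2

p(D) = -3·I − 4·D + 2·D^2 − (1/2)·D^3, i.e. c_0 = -3, c_1 = -4, c_2 = 2, c_3 = -1/2


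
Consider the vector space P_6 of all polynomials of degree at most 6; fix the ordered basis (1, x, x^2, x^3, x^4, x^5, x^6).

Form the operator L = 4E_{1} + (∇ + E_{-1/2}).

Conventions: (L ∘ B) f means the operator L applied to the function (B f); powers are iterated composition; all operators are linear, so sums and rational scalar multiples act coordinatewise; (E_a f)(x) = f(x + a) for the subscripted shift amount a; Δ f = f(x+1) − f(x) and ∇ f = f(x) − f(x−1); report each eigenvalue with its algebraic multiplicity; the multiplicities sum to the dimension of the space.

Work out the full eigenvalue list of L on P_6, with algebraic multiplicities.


λ = 5 (multiplicity 7)

image of 1: 5
image of x: 5x + 9/2
image of x^2: 5x^2 + 9x + 13/4
image of x^3: 5x^3 + (27/2)x^2 + (39/4)x + 39/8
image of x^4: 5x^4 + 18x^3 + (39/2)x^2 + (39/2)x + 49/16
image of x^5: 5x^5 + (45/2)x^4 + (65/2)x^3 + (195/4)x^2 + (245/16)x + 159/32
image of x^6: 5x^6 + 27x^5 + (195/4)x^4 + (195/2)x^3 + (735/16)x^2 + (477/16)x + 193/64
the matrix is upper triangular; its diagonal is (5, 5, 5, 5, 5, 5, 5)
for a triangular matrix the eigenvalues are the diagonal entries, with algebraic multiplicity their repetition count


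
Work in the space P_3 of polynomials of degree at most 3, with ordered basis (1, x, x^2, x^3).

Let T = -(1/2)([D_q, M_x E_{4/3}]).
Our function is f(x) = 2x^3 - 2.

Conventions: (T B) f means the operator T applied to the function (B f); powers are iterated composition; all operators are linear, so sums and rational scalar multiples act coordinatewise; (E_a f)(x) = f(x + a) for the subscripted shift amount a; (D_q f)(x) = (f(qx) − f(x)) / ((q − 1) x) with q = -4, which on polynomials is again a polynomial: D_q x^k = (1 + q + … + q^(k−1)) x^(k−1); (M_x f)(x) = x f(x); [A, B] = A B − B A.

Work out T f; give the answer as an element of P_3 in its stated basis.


the image equals g(x) = 64x^3 - (52/3)x^2 + (352/9)x - 37/27

E_{4/3} f = 2x^3 + 8x^2 + (32/3)x + 74/27
M_x E_{4/3} f = 2x^4 + 8x^3 + (32/3)x^2 + (74/27)x
D_q (M_x E_{4/3}) f = -102x^3 + 104x^2 - 32x + 74/27
D_q f = 26x^2
E_{4/3} D_q f = 26x^2 + (208/3)x + 416/9
M_x E_{4/3} D_q f = 26x^3 + (208/3)x^2 + (416/9)x
[D_q, M_x E_{4/3}] f = -128x^3 + (104/3)x^2 - (704/9)x + 74/27
(-(1/2)([D_q, M_x E_{4/3}])) f = 64x^3 - (52/3)x^2 + (352/9)x - 37/27


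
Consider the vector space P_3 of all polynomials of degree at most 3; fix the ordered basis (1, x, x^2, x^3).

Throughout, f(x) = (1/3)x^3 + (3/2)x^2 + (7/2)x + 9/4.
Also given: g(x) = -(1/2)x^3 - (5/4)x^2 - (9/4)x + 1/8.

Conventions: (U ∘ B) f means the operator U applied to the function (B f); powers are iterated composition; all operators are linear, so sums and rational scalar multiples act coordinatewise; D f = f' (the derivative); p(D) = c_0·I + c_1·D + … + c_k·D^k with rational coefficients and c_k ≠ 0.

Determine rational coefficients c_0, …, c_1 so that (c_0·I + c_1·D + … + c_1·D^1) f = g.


c_0 = -3/2, c_1 = 1

D^0 f = (1/3)x^3 + (3/2)x^2 + (7/2)x + 9/4
D^1 f = x^2 + 3x + 7/2
matching coefficients of g against c_0 f + c_1 Df + … from the top degree down determines the c_i
solution: c_0 = -3/2, c_1 = 1


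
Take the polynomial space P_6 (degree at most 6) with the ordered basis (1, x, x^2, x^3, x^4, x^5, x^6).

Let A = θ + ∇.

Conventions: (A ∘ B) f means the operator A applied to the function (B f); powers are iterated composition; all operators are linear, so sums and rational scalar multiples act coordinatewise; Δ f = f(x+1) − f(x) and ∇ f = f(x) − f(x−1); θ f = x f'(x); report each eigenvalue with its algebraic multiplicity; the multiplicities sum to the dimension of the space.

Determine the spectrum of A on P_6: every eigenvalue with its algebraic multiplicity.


image of 1: 0
image of x: x + 1
image of x^2: 2x^2 + 2x - 1
image of x^3: 3x^3 + 3x^2 - 3x + 1
image of x^4: 4x^4 + 4x^3 - 6x^2 + 4x - 1
image of x^5: 5x^5 + 5x^4 - 10x^3 + 10x^2 - 5x + 1
image of x^6: 6x^6 + 6x^5 - 15x^4 + 20x^3 - 15x^2 + 6x - 1
the matrix is upper triangular; its diagonal is (0, 1, 2, 3, 4, 5, 6)
for a triangular matrix the eigenvalues are the diagonal entries, with algebraic multiplicity their repetition count

λ = 0 (multiplicity 1), λ = 1 (multiplicity 1), λ = 2 (multiplicity 1), λ = 3 (multiplicity 1), λ = 4 (multiplicity 1), λ = 5 (multiplicity 1), λ = 6 (multiplicity 1)


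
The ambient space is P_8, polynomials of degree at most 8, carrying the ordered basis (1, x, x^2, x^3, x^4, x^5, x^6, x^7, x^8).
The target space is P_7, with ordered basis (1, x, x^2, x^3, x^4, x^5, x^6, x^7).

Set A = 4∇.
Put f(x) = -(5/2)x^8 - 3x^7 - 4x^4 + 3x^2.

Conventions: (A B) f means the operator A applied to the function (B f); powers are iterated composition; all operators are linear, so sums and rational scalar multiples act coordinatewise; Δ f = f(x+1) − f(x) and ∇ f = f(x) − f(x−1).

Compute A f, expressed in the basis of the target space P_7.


∇ f = -20x^7 + 49x^6 - 77x^5 + 70x^4 - 51x^3 + 31x^2 - 9x + 1/2
(4∇) f = -80x^7 + 196x^6 - 308x^5 + 280x^4 - 204x^3 + 124x^2 - 36x + 2

g(x) = -80x^7 + 196x^6 - 308x^5 + 280x^4 - 204x^3 + 124x^2 - 36x + 2


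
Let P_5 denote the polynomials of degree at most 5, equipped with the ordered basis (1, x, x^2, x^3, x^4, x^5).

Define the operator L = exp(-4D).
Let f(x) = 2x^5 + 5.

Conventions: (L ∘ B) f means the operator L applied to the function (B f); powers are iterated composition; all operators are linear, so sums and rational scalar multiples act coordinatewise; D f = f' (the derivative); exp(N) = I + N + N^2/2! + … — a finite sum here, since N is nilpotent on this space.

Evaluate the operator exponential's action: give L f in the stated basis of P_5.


order-1 term: -40x^4
order-2 term: 320x^3
order-3 term: -1280x^2
order-4 term: 2560x
order-5 term: -2048
the series for exp(-4D) f terminates at order 5
exp(-4D) f = 2x^5 - 40x^4 + 320x^3 - 1280x^2 + 2560x - 2043

g(x) = 2x^5 - 40x^4 + 320x^3 - 1280x^2 + 2560x - 2043


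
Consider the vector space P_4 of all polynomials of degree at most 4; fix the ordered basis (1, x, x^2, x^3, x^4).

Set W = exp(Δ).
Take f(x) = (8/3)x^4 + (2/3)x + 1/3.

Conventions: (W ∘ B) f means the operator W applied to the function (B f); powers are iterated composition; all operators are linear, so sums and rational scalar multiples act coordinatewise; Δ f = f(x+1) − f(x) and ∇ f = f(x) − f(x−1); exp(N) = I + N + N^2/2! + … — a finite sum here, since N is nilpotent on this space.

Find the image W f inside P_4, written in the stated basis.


order-1 term: (32/3)x^3 + 16x^2 + (32/3)x + 10/3
order-2 term: 16x^2 + 32x + 56/3
order-3 term: (32/3)x + 16
order-4 term: 8/3
the series for exp(Δ) f terminates at order 4
exp(Δ) f = (8/3)x^4 + (32/3)x^3 + 32x^2 + 54x + 41

the result is g(x) = (8/3)x^4 + (32/3)x^3 + 32x^2 + 54x + 41


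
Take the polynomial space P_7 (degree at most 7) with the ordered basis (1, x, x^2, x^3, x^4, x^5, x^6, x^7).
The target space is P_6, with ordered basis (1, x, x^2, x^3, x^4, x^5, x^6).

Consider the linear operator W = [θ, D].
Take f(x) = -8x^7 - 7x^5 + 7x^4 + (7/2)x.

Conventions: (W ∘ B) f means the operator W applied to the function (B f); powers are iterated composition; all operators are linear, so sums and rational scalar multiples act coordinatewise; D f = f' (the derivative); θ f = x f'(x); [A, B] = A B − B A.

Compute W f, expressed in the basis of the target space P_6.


the image equals g(x) = 56x^6 + 35x^4 - 28x^3 - 7/2

D f = -56x^6 - 35x^4 + 28x^3 + 7/2
θ D f = -336x^6 - 140x^4 + 84x^3
θ f = -56x^7 - 35x^5 + 28x^4 + (7/2)x
D θ f = -392x^6 - 175x^4 + 112x^3 + 7/2
[θ, D] f = 56x^6 + 35x^4 - 28x^3 - 7/2


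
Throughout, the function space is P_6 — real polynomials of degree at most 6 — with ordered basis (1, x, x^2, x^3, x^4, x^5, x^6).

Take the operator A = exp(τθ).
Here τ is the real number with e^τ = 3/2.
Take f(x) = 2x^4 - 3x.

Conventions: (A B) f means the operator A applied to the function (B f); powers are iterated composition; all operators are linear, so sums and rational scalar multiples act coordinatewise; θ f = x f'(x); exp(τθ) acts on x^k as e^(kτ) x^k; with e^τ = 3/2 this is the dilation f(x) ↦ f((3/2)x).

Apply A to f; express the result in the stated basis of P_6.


the result is g(x) = (81/8)x^4 - (9/2)x

exp(τθ) x^k = e^(kτ) x^k; with e^τ = 3/2 this sends x^k to (3/2)^k x^k
x ↦ 3/2 x
x^4 ↦ 81/16 x^4
applying this coordinatewise to f: exp(τθ) f = (81/8)x^4 - (9/2)x


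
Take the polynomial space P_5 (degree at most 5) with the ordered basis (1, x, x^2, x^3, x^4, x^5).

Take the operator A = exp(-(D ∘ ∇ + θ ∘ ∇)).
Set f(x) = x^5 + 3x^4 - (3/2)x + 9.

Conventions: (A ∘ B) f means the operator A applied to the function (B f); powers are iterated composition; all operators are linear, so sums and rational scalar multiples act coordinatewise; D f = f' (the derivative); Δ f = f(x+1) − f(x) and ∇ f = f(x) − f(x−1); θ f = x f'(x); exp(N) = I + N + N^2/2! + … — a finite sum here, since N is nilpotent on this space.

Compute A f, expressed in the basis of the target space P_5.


g(x) = x^5 - 17x^4 + 94x^3 - 152x^2 - (191/2)x + 181

order-1 term: -20x^4 - 26x^3 + 10x^2 + 9x - 7
order-2 term: 120x^3 + 78x^2 - 51x - 9
order-3 term: -240x^2 - 172x + 68
order-4 term: 120x + 120
the series for exp(-(D ∘ ∇ + θ ∘ ∇)) f terminates at order 4
exp(-(D ∘ ∇ + θ ∘ ∇)) f = x^5 - 17x^4 + 94x^3 - 152x^2 - (191/2)x + 181


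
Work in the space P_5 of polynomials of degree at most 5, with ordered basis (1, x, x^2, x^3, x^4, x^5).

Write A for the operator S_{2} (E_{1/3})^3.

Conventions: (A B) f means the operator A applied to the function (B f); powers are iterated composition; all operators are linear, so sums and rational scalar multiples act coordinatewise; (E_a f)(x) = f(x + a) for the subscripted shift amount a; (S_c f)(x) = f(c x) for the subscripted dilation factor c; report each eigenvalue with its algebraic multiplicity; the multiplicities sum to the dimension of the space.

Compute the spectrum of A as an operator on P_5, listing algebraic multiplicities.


λ = 1 (multiplicity 1), λ = 2 (multiplicity 1), λ = 4 (multiplicity 1), λ = 8 (multiplicity 1), λ = 16 (multiplicity 1), λ = 32 (multiplicity 1)

image of 1: 1
image of x: 2x + 1
image of x^2: 4x^2 + 4x + 1
image of x^3: 8x^3 + 12x^2 + 6x + 1
image of x^4: 16x^4 + 32x^3 + 24x^2 + 8x + 1
image of x^5: 32x^5 + 80x^4 + 80x^3 + 40x^2 + 10x + 1
the matrix is upper triangular; its diagonal is (1, 2, 4, 8, 16, 32)
for a triangular matrix the eigenvalues are the diagonal entries, with algebraic multiplicity their repetition count


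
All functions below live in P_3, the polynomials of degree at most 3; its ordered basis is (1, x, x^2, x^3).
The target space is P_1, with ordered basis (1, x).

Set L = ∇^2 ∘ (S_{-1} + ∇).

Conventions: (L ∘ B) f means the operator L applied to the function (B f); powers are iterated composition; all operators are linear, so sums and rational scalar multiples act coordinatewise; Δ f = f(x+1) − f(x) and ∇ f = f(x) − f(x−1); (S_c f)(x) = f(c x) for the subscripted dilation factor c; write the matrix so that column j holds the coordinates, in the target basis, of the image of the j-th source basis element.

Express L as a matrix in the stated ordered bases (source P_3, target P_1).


the matrix is [[0, 0, 2, 12]; [0, 0, 0, -6]] (rows listed top to bottom)

image of 1: 0
image of x: 0
image of x^2: 2
image of x^3: -6x + 12
each image's coordinates form column j of the matrix


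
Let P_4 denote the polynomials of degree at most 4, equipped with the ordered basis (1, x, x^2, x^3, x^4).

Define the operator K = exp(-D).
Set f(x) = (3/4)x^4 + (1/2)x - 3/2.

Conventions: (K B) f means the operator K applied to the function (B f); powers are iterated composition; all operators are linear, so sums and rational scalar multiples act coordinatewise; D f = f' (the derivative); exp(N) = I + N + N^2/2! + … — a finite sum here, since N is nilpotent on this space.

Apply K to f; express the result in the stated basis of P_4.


the result is g(x) = (3/4)x^4 - 3x^3 + (9/2)x^2 - (5/2)x - 5/4

order-1 term: -3x^3 - 1/2
order-2 term: (9/2)x^2
order-3 term: -3x
order-4 term: 3/4
the series for exp(-D) f terminates at order 4
exp(-D) f = (3/4)x^4 - 3x^3 + (9/2)x^2 - (5/2)x - 5/4


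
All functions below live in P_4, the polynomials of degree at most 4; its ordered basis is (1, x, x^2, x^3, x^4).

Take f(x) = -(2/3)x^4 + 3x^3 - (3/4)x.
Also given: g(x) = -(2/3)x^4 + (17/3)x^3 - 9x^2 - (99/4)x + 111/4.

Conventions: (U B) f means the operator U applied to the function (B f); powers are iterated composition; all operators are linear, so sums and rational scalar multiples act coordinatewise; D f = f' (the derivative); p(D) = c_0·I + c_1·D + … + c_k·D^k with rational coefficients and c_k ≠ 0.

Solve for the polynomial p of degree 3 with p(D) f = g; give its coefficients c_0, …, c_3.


D^0 f = -(2/3)x^4 + 3x^3 - (3/4)x
D^1 f = -(8/3)x^3 + 9x^2 - 3/4
D^2 f = -8x^2 + 18x
D^3 f = -16x + 18
matching coefficients of g against c_0 f + c_1 Df + … from the top degree down determines the c_i
solution: c_0 = 1, c_1 = -1, c_2 = 0, c_3 = 3/2

c_0 = 1, c_1 = -1, c_2 = 0, c_3 = 3/2


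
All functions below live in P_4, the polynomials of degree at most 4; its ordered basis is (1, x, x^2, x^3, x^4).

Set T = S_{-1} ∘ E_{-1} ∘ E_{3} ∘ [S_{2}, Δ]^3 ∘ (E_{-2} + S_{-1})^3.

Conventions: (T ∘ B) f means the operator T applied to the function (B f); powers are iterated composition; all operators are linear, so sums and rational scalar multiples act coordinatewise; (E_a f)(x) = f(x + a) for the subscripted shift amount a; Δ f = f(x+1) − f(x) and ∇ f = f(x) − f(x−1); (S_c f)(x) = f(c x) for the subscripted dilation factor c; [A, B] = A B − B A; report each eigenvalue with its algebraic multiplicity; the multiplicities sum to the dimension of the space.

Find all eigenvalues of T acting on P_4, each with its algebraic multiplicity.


λ = 0 (multiplicity 5)

image of 1: 0
image of x: 0
image of x^2: 0
image of x^3: 0
image of x^4: 12288x - 39168
the matrix is upper triangular; its diagonal is (0, 0, 0, 0, 0)
for a triangular matrix the eigenvalues are the diagonal entries, with algebraic multiplicity their repetition count


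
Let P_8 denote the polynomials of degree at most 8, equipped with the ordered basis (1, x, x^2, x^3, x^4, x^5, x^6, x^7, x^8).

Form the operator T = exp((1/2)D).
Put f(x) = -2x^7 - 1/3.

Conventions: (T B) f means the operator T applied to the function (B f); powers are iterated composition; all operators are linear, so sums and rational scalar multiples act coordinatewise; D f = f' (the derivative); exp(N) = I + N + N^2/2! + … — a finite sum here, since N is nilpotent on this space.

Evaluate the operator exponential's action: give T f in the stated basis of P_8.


g(x) = -2x^7 - 7x^6 - (21/2)x^5 - (35/4)x^4 - (35/8)x^3 - (21/16)x^2 - (7/32)x - 67/192

order-1 term: -7x^6
order-2 term: -(21/2)x^5
order-3 term: -(35/4)x^4
order-4 term: -(35/8)x^3
order-5 term: -(21/16)x^2
order-6 term: -(7/32)x
order-7 term: -1/64
the series for exp((1/2)D) f terminates at order 7
exp((1/2)D) f = -2x^7 - 7x^6 - (21/2)x^5 - (35/4)x^4 - (35/8)x^3 - (21/16)x^2 - (7/32)x - 67/192


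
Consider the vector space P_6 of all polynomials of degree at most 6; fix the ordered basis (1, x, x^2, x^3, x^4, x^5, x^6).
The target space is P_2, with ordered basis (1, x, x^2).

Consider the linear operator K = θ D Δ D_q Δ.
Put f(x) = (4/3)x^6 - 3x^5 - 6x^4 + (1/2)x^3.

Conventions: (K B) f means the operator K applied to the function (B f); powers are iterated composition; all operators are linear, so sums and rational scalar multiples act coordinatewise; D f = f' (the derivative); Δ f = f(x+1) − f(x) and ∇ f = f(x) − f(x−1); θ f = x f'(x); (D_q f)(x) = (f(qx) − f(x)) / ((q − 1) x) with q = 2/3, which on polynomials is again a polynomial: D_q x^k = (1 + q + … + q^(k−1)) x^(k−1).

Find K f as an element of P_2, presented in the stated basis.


Δ f = 8x^5 + 5x^4 - (82/3)x^3 - (89/2)x^2 - (59/2)x - 43/6
D_q Δ f = (1688/81)x^4 + (325/27)x^3 - (1558/27)x^2 - (445/6)x - 59/2
Δ D_q Δ f = (6752/81)x^3 + (4351/27)x^2 + (329/81)x - 16037/162
D (Δ D_q Δ) f = (6752/27)x^2 + (8702/27)x + 329/81
θ D (Δ D_q Δ) f = (13504/27)x^2 + (8702/27)x

the image equals g(x) = (13504/27)x^2 + (8702/27)x


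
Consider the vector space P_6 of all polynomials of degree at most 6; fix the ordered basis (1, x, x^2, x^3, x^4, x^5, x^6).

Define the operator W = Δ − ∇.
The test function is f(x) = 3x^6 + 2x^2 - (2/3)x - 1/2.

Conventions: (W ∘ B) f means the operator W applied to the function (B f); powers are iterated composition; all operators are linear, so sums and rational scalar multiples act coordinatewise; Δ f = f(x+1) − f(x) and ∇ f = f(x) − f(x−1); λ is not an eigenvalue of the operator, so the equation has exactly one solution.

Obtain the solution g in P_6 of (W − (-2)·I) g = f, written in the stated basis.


write g with unknown coordinates in the stated basis and equate coefficients in (W − (-2)·I) g = f
solving from the highest basis element down gives g = (3/2)x^6 - (45/2)x^4 + (227/2)x^2 - (1/3)x - 371/4
check: W g = 45x^4 - 225x^2 + 185
so W g − (-2)·g = 3x^6 + 2x^2 - (2/3)x - 1/2 = f ✓

the image equals g(x) = (3/2)x^6 - (45/2)x^4 + (227/2)x^2 - (1/3)x - 371/4


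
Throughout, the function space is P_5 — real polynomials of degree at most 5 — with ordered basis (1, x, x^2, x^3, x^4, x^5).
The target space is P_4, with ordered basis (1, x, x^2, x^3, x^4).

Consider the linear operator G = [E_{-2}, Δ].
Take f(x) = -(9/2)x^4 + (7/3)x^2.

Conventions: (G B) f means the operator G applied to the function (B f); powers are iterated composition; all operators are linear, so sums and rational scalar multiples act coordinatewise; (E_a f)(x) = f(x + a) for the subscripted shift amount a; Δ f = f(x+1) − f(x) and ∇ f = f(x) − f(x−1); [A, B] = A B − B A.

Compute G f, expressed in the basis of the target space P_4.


the image equals g(x) = 0

Δ f = -18x^3 - 27x^2 - (40/3)x - 13/6
E_{-2} Δ f = -18x^3 + 81x^2 - (364/3)x + 121/2
E_{-2} f = -(9/2)x^4 + 36x^3 - (317/3)x^2 + (404/3)x - 188/3
Δ E_{-2} f = -18x^3 + 81x^2 - (364/3)x + 121/2
[E_{-2}, Δ] f = 0


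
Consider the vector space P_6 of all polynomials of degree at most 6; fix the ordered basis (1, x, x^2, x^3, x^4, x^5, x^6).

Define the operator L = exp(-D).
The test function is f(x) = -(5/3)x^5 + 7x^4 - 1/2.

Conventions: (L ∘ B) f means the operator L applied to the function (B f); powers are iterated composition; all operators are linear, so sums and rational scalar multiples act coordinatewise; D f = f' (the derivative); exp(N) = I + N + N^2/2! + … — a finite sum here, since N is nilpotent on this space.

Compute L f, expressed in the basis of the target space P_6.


order-1 term: (25/3)x^4 - 28x^3
order-2 term: -(50/3)x^3 + 42x^2
order-3 term: (50/3)x^2 - 28x
order-4 term: -(25/3)x + 7
order-5 term: 5/3
the series for exp(-D) f terminates at order 5
exp(-D) f = -(5/3)x^5 + (46/3)x^4 - (134/3)x^3 + (176/3)x^2 - (109/3)x + 49/6

the image equals g(x) = -(5/3)x^5 + (46/3)x^4 - (134/3)x^3 + (176/3)x^2 - (109/3)x + 49/6


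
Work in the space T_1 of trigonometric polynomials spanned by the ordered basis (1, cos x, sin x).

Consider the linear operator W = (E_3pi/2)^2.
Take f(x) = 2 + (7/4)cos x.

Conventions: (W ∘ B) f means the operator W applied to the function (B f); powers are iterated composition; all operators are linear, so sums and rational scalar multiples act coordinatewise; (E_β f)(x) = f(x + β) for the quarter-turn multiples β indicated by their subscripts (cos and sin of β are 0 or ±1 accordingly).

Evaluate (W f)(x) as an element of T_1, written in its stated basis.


E_3pi/2 f = 2 + (7/4)sin x
E_3pi/2 E_3pi/2 f = 2 - (7/4)cos x

g(x) = 2 - (7/4)cos x


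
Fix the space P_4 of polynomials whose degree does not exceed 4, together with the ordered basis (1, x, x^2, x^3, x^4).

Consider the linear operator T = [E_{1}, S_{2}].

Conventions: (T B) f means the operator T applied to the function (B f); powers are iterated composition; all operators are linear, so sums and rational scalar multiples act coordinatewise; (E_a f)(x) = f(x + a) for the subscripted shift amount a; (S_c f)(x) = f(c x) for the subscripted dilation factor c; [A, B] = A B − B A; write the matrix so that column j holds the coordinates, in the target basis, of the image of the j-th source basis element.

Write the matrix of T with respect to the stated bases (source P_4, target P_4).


the matrix is [[0, 1, 3, 7, 15]; [0, 0, 4, 18, 56]; [0, 0, 0, 12, 72]; [0, 0, 0, 0, 32]; [0, 0, 0, 0, 0]] (rows listed top to bottom)

image of 1: 0
image of x: 1
image of x^2: 4x + 3
image of x^3: 12x^2 + 18x + 7
image of x^4: 32x^3 + 72x^2 + 56x + 15
each image's coordinates form column j of the matrix


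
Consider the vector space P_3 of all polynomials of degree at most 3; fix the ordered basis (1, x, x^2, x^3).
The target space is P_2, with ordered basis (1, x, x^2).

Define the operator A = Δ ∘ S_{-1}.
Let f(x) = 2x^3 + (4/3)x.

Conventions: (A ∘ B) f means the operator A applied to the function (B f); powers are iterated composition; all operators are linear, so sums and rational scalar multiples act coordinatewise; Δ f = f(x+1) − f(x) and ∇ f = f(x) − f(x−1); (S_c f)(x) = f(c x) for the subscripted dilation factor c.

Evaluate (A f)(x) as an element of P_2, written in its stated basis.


the result is g(x) = -6x^2 - 6x - 10/3

S_{-1} f = -2x^3 - (4/3)x
Δ S_{-1} f = -6x^2 - 6x - 10/3


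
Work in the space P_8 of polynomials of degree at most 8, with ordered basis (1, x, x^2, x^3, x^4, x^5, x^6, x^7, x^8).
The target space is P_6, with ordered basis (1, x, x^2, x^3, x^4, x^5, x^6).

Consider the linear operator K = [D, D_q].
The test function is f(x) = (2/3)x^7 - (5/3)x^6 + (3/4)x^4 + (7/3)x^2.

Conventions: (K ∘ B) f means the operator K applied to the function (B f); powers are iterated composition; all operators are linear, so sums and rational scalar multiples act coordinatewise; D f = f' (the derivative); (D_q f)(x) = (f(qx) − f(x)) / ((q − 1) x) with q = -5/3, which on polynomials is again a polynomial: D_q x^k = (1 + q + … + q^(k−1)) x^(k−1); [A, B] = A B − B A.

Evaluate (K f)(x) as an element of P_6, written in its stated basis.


D_q f = (20078/2187)x^6 + (9310/729)x^5 - (17/9)x^3 - (14/9)x
D D_q f = (40156/729)x^5 + (46550/729)x^4 - (17/3)x^2 - 14/9
D f = (14/3)x^6 - 10x^5 + 3x^3 + (14/3)x
D_q D f = -(26068/729)x^5 - (4210/81)x^4 + (19/3)x^2 + 14/3
[D, D_q] f = (66224/729)x^5 + (84440/729)x^4 - 12x^2 - 56/9

the result is g(x) = (66224/729)x^5 + (84440/729)x^4 - 12x^2 - 56/9


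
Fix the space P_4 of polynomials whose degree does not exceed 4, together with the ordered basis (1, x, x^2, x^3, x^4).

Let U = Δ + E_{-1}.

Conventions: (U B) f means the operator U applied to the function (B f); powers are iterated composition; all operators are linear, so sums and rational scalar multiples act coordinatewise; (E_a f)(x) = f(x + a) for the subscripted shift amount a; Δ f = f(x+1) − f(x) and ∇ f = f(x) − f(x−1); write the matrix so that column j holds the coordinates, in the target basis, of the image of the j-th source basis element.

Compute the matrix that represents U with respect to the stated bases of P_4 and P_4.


image of 1: 1
image of x: x
image of x^2: x^2 + 2
image of x^3: x^3 + 6x
image of x^4: x^4 + 12x^2 + 2
each image's coordinates form column j of the matrix

the matrix is [[1, 0, 2, 0, 2]; [0, 1, 0, 6, 0]; [0, 0, 1, 0, 12]; [0, 0, 0, 1, 0]; [0, 0, 0, 0, 1]] (rows listed top to bottom)


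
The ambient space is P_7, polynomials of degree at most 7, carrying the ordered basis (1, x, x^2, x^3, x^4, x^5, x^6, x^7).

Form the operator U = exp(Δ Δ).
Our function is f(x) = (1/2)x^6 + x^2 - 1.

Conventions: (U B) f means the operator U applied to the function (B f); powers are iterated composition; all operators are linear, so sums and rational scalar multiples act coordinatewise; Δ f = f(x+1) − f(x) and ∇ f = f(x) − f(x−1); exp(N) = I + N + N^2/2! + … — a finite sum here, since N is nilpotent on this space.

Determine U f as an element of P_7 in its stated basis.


order-1 term: 15x^4 + 60x^3 + 105x^2 + 90x + 33
order-2 term: 90x^2 + 360x + 390
order-3 term: 60
the series for exp(Δ Δ) f terminates at order 3
exp(Δ Δ) f = (1/2)x^6 + 15x^4 + 60x^3 + 196x^2 + 450x + 482

the image equals g(x) = (1/2)x^6 + 15x^4 + 60x^3 + 196x^2 + 450x + 482


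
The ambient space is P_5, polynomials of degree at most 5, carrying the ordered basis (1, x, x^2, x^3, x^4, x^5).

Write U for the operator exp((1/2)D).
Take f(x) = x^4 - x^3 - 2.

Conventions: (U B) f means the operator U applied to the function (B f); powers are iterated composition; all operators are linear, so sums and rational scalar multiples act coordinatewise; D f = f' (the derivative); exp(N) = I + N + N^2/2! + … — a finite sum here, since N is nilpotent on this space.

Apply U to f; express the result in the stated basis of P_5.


g(x) = x^4 + x^3 - (1/4)x - 33/16

order-1 term: 2x^3 - (3/2)x^2
order-2 term: (3/2)x^2 - (3/4)x
order-3 term: (1/2)x - 1/8
order-4 term: 1/16
the series for exp((1/2)D) f terminates at order 4
exp((1/2)D) f = x^4 + x^3 - (1/4)x - 33/16


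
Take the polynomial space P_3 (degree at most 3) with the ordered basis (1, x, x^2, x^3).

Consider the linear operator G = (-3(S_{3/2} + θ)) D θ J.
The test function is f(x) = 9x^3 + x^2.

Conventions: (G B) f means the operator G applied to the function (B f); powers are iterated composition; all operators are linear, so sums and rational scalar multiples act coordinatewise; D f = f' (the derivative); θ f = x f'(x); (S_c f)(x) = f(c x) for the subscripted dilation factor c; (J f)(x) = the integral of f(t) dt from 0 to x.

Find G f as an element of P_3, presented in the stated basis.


the result is g(x) = -(1377/2)x^3 - (153/4)x^2

J f = (9/4)x^4 + (1/3)x^3
θ J f = 9x^4 + x^3
D θ J f = 36x^3 + 3x^2
S_{3/2} (D θ J) f = (243/2)x^3 + (27/4)x^2
θ (D θ J) f = 108x^3 + 6x^2
(S_{3/2} + θ) (D θ J) f = (459/2)x^3 + (51/4)x^2
(-3(S_{3/2} + θ)) (D θ J) f = -(1377/2)x^3 - (153/4)x^2


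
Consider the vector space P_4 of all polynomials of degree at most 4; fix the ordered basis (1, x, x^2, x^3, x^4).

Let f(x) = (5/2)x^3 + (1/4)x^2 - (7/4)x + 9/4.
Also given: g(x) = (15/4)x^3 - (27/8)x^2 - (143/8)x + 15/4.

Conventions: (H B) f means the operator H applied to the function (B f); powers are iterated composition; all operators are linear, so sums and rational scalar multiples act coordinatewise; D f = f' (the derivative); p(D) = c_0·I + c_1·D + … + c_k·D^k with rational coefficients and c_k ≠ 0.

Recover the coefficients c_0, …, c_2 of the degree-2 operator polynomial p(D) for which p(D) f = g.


c_0 = 3/2, c_1 = -1/2, c_2 = -1

D^0 f = (5/2)x^3 + (1/4)x^2 - (7/4)x + 9/4
D^1 f = (15/2)x^2 + (1/2)x - 7/4
D^2 f = 15x + 1/2
matching coefficients of g against c_0 f + c_1 Df + … from the top degree down determines the c_i
solution: c_0 = 3/2, c_1 = -1/2, c_2 = -1


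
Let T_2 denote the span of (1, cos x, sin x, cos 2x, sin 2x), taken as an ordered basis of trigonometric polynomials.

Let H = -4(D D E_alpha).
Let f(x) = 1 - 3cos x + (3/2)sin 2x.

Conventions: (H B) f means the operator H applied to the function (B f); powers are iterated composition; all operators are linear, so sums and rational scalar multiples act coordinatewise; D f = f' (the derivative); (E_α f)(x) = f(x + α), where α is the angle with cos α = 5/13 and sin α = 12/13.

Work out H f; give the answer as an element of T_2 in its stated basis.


g(x) = -(60/13)cos x + (144/13)sin x + (2880/169)cos 2x - (2856/169)sin 2x

E_alpha f = 1 - (15/13)cos x + (36/13)sin x + (180/169)cos 2x - (357/338)sin 2x
D E_alpha f = (36/13)cos x + (15/13)sin x - (357/169)cos 2x - (360/169)sin 2x
D (D E_alpha) f = (15/13)cos x - (36/13)sin x - (720/169)cos 2x + (714/169)sin 2x
(-4(D D E_alpha)) f = -(60/13)cos x + (144/13)sin x + (2880/169)cos 2x - (2856/169)sin 2x


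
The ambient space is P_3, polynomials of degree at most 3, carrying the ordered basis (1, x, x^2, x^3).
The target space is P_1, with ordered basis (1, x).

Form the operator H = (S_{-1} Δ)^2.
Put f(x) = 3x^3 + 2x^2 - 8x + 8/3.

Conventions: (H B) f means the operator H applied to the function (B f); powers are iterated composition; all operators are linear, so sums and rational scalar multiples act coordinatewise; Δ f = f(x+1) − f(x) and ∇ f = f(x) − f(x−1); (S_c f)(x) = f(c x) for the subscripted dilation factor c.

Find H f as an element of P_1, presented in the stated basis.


Δ f = 9x^2 + 13x - 3
S_{-1} Δ f = 9x^2 - 13x - 3
Δ (S_{-1} Δ) f = 18x - 4
S_{-1} Δ (S_{-1} Δ) f = -18x - 4

the result is g(x) = -18x - 4


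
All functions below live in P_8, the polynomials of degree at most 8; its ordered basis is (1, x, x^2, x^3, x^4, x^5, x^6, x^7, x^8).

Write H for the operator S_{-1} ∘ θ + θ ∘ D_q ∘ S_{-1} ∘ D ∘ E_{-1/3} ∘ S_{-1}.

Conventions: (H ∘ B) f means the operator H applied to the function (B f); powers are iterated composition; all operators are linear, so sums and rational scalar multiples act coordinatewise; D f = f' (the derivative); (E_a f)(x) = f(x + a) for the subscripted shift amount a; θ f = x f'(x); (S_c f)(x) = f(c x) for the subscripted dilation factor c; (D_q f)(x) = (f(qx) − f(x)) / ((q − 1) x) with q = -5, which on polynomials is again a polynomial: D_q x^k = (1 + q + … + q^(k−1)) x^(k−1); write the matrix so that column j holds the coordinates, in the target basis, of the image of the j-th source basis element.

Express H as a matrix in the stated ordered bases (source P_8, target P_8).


image of 1: 0
image of x: -x
image of x^2: 2x^2
image of x^3: -3x^3 + 12x
image of x^4: 4x^4 - 168x^2 + 16x
image of x^5: -5x^5 + 1560x^3 - 280x^2 + (40/3)x
image of x^6: 6x^6 - 12504x^4 + 3120x^3 - 280x^2 + (80/9)x
image of x^7: -7x^7 + 91140x^5 - 29176x^4 + 3640x^3 - (1960/9)x^2 + (140/27)x
image of x^8: 8x^8 - 625008x^6 + 243040x^5 - (116704/3)x^4 + (29120/9)x^3 - (3920/27)x^2 + (224/81)x
each image's coordinates form column j of the matrix

the matrix is [[0, 0, 0, 0, 0, 0, 0, 0, 0]; [0, -1, 0, 12, 16, 40/3, 80/9, 140/27, 224/81]; [0, 0, 2, 0, -168, -280, -280, -1960/9, -3920/27]; [0, 0, 0, -3, 0, 1560, 3120, 3640, 29120/9]; [0, 0, 0, 0, 4, 0, -12504, -29176, -116704/3]; [0, 0, 0, 0, 0, -5, 0, 91140, 243040]; [0, 0, 0, 0, 0, 0, 6, 0, -625008]; [0, 0, 0, 0, 0, 0, 0, -7, 0]; [0, 0, 0, 0, 0, 0, 0, 0, 8]] (rows listed top to bottom)


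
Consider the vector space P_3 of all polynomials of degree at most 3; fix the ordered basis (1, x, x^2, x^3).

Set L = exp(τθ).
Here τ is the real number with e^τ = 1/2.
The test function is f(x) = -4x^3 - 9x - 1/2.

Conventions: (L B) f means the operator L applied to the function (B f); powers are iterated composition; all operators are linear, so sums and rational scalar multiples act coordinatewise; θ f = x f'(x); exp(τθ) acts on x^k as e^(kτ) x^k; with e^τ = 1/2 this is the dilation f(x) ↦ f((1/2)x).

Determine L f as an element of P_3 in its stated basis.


the image equals g(x) = -(1/2)x^3 - (9/2)x - 1/2

exp(τθ) x^k = e^(kτ) x^k; with e^τ = 1/2 this sends x^k to (1/2)^k x^k
x ↦ 1/2 x
x^3 ↦ 1/8 x^3
applying this coordinatewise to f: exp(τθ) f = -(1/2)x^3 - (9/2)x - 1/2


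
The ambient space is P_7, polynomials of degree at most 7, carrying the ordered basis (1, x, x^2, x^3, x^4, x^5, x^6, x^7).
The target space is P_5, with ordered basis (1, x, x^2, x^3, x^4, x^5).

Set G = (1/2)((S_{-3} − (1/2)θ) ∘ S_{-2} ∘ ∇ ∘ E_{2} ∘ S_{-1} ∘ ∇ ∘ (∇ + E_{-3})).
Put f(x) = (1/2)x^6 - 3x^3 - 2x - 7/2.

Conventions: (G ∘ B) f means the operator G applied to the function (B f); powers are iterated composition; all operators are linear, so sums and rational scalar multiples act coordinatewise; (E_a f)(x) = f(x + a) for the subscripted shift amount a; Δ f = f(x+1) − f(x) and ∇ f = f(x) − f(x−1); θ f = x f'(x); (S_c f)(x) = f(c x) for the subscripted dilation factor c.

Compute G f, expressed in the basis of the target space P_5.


∇ f = 3x^5 - (15/2)x^4 + 10x^3 - (33/2)x^2 + 12x - 11/2
E_{-3} f = (1/2)x^6 - 9x^5 + (135/2)x^4 - 273x^3 + (1269/2)x^2 - 812x + 448
(∇ + E_{-3}) f = (1/2)x^6 - 6x^5 + 60x^4 - 263x^3 + 618x^2 - 800x + 885/2
∇ (∇ + E_{-3}) f = 3x^5 - (75/2)x^4 + 310x^3 - (2433/2)x^2 + 2298x - 3495/2
S_{-1} ∇ (∇ + E_{-3}) f = -3x^5 - (75/2)x^4 - 310x^3 - (2433/2)x^2 - 2298x - 3495/2
E_{2} S_{-1} ∇ (∇ + E_{-3}) f = -3x^5 - (135/2)x^4 - 730x^3 - (8433/2)x^2 - 12324x - 28771/2
∇ (E_{2} ∘ S_{-1} ∘ ∇ ∘ (∇ + E_{-3})) f = -15x^4 - 240x^3 - 1815x^2 - 6498x - 8773
S_{-2} ∇ (E_{2} ∘ S_{-1} ∘ ∇ ∘ (∇ + E_{-3})) f = -240x^4 + 1920x^3 - 7260x^2 + 12996x - 8773
S_{-3} (S_{-2} ∘ ∇) (E_{2} ∘ S_{-1} ∘ ∇ ∘ (∇ + E_{-3})) f = -19440x^4 - 51840x^3 - 65340x^2 - 38988x - 8773
θ (S_{-2} ∘ ∇) (E_{2} ∘ S_{-1} ∘ ∇ ∘ (∇ + E_{-3})) f = -960x^4 + 5760x^3 - 14520x^2 + 12996x
(-(1/2)θ) (S_{-2} ∘ ∇) (E_{2} ∘ S_{-1} ∘ ∇ ∘ (∇ + E_{-3})) f = 480x^4 - 2880x^3 + 7260x^2 - 6498x
(S_{-3} − (1/2)θ) (S_{-2} ∘ ∇) (E_{2} ∘ S_{-1} ∘ ∇ ∘ (∇ + E_{-3})) f = -18960x^4 - 54720x^3 - 58080x^2 - 45486x - 8773
((1/2)((S_{-3} − (1/2)θ) ∘ S_{-2} ∘ ∇ ∘ E_{2} ∘ S_{-1} ∘ ∇ ∘ (∇ + E_{-3}))) f = -9480x^4 - 27360x^3 - 29040x^2 - 22743x - 8773/2

g(x) = -9480x^4 - 27360x^3 - 29040x^2 - 22743x - 8773/2
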